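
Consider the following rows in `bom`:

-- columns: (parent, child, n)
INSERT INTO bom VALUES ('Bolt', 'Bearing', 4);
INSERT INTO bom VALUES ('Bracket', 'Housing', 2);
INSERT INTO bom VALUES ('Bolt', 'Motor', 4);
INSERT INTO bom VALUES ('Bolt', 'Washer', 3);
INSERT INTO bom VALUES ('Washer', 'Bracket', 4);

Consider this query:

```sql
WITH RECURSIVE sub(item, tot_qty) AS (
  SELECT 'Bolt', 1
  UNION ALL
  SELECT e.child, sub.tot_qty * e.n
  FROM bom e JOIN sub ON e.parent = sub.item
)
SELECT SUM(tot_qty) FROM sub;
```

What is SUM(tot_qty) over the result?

Base: (Bolt, tot_qty=1).
Iteration 1: components of {Bolt} -> Bearing = 1*4 = 4, Motor = 1*4 = 4, Washer = 1*3 = 3.
Iteration 2: components of {Bearing,Motor,Washer} -> Bracket = 3*4 = 12.
Iteration 3: components of {Bracket} -> Housing = 12*2 = 24.
Iteration 4: no further components; recursion stops.
SUM(tot_qty) = 1 + 4 + 3 + 4 + 12 + 24 = 48.

48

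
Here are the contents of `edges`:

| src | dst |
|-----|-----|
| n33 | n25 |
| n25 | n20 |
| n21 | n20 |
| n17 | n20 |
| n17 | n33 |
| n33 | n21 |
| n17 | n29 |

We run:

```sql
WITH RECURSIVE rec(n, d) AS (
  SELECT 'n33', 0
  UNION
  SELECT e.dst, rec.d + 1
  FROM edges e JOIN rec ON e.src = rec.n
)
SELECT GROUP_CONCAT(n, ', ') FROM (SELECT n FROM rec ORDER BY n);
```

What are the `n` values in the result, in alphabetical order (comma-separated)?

n20, n21, n25, n33

Base: (n33, d=0).
Iteration 1: edges from {n33} -> (n21, d=1), (n25, d=1).
Iteration 2: edges from {n21,n25} -> (n20, d=2). [UNION drops 1 duplicate row(s)]
Iteration 3: no outgoing edges from {n20}; recursion stops.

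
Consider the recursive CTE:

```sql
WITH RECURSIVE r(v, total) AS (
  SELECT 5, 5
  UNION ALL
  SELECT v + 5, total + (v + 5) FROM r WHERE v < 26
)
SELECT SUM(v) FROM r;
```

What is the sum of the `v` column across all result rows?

Base: v=5, total=5.
Iteration 1: 5 < 26 holds -> v = 5 + 5 = 10, total = 5 + 10 = 15.
Iteration 2: 10 < 26 holds -> v = 10 + 5 = 15, total = 15 + 15 = 30.
Iteration 3: 15 < 26 holds -> v = 15 + 5 = 20, total = 30 + 20 = 50.
Iteration 4: 20 < 26 holds -> v = 20 + 5 = 25, total = 50 + 25 = 75.
Iteration 5: 25 < 26 holds -> v = 25 + 5 = 30, total = 75 + 30 = 105.
Iteration 6: 30 < 26 fails; recursion stops.
SUM(v) = 5 + 10 + 15 + 20 + 25 + 30 = 105.

105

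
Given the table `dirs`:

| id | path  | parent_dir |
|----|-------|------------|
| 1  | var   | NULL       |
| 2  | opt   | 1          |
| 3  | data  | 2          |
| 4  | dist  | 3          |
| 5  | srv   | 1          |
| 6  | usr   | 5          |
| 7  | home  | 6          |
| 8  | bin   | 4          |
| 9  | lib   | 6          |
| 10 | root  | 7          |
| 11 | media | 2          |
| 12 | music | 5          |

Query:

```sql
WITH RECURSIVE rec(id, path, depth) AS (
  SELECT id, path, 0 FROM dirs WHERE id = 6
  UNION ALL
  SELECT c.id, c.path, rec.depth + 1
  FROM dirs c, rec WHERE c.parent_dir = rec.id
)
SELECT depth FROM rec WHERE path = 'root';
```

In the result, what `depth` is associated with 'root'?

Base: id=6 (usr) at depth 0.
Iteration 1: rows with parent_dir in {6} -> home (id 7, depth 1), lib (id 9, depth 1).
Iteration 2: rows with parent_dir in {7,9} -> root (id 10, depth 2).
Iteration 3: no rows with parent_dir in {10}; recursion stops.

2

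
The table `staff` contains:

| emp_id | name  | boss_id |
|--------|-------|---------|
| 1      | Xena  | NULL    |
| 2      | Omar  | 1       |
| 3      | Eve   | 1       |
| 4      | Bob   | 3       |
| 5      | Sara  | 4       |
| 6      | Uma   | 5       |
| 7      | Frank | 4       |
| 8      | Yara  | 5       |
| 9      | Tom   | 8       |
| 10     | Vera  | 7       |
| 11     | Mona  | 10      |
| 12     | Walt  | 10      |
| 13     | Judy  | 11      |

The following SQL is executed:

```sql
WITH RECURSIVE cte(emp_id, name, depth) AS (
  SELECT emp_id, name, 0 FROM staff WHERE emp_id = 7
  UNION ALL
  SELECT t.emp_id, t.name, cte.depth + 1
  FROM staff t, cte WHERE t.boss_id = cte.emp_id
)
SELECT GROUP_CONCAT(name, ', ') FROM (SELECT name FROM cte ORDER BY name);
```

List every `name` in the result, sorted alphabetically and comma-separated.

Frank, Judy, Mona, Vera, Walt

Base: emp_id=7 (Frank) at depth 0.
Iteration 1: rows with boss_id in {7} -> Vera (id 10, depth 1).
Iteration 2: rows with boss_id in {10} -> Mona (id 11, depth 2), Walt (id 12, depth 2).
Iteration 3: rows with boss_id in {11,12} -> Judy (id 13, depth 3).
Iteration 4: no rows with boss_id in {13}; recursion stops.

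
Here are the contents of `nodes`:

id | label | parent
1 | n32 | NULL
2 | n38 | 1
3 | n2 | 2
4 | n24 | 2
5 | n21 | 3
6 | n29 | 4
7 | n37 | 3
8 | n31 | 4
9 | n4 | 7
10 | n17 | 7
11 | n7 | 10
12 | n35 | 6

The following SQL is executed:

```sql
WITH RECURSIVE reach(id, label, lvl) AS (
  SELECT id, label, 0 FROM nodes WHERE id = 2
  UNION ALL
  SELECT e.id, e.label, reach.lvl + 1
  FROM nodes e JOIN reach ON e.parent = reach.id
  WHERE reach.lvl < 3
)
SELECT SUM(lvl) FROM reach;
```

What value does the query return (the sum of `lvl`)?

Base: id=2 (n38) at lvl 0.
Iteration 1: rows with parent in {2} -> n2 (id 3, lvl 1), n24 (id 4, lvl 1).
Iteration 2: rows with parent in {3,4} -> n21 (id 5, lvl 2), n29 (id 6, lvl 2), n37 (id 7, lvl 2), n31 (id 8, lvl 2).
Iteration 3: rows with parent in {5,6,7,8} -> n4 (id 9, lvl 3), n17 (id 10, lvl 3), n35 (id 12, lvl 3).
Iteration 4: lvl < 3 fails for all current rows; recursion stops.
SUM(lvl) = 0 + 1 + 1 + 2 + 2 + 2 + 2 + 3 + 3 + 3 = 19.

19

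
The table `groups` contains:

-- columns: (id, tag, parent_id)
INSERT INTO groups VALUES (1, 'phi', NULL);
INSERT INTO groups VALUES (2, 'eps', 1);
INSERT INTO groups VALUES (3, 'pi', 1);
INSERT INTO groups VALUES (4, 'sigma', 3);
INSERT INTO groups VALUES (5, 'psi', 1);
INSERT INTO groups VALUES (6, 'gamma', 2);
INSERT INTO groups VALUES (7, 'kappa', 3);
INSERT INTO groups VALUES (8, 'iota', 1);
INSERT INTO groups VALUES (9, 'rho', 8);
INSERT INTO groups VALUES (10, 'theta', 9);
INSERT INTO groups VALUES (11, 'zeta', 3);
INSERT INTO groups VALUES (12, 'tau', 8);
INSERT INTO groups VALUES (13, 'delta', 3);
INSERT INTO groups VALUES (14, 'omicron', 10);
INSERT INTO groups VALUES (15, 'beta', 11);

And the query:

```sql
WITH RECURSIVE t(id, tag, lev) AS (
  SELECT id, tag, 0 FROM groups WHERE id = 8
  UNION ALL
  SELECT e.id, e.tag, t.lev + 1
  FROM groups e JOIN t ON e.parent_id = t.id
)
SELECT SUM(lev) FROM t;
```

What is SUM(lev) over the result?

Base: id=8 (iota) at lev 0.
Iteration 1: rows with parent_id in {8} -> rho (id 9, lev 1), tau (id 12, lev 1).
Iteration 2: rows with parent_id in {9,12} -> theta (id 10, lev 2).
Iteration 3: rows with parent_id in {10} -> omicron (id 14, lev 3).
Iteration 4: no rows with parent_id in {14}; recursion stops.
SUM(lev) = 0 + 1 + 1 + 2 + 3 = 7.

7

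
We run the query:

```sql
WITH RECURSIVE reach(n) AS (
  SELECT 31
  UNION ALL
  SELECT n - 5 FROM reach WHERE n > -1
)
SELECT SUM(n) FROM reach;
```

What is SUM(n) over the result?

Base: n=31.
Iteration 1: 31 > -1 holds -> n = 31 - 5 = 26.
Iteration 2: 26 > -1 holds -> n = 26 - 5 = 21.
Iteration 3: 21 > -1 holds -> n = 21 - 5 = 16.
Iteration 4: 16 > -1 holds -> n = 16 - 5 = 11.
Iteration 5: 11 > -1 holds -> n = 11 - 5 = 6.
Iteration 6: 6 > -1 holds -> n = 6 - 5 = 1.
Iteration 7: 1 > -1 holds -> n = 1 - 5 = -4.
Iteration 8: -4 > -1 fails; recursion stops.
SUM(n) = 31 + 26 + 21 + 16 + 11 + 6 + 1 + -4 = 108.

108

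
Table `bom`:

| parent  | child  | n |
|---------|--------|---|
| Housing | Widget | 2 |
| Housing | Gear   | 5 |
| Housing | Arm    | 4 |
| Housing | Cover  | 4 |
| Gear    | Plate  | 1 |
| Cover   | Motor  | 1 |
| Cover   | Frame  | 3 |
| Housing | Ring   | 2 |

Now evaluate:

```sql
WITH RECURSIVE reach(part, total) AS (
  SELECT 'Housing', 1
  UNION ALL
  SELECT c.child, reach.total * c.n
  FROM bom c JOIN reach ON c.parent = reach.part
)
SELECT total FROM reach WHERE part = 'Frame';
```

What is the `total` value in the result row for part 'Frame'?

Base: (Housing, total=1).
Iteration 1: components of {Housing} -> Arm = 1*4 = 4, Cover = 1*4 = 4, Gear = 1*5 = 5, Ring = 1*2 = 2, Widget = 1*2 = 2.
Iteration 2: components of {Arm,Cover,Gear,Ring,Widget} -> Frame = 4*3 = 12, Motor = 4*1 = 4, Plate = 5*1 = 5.
Iteration 3: no further components; recursion stops.

12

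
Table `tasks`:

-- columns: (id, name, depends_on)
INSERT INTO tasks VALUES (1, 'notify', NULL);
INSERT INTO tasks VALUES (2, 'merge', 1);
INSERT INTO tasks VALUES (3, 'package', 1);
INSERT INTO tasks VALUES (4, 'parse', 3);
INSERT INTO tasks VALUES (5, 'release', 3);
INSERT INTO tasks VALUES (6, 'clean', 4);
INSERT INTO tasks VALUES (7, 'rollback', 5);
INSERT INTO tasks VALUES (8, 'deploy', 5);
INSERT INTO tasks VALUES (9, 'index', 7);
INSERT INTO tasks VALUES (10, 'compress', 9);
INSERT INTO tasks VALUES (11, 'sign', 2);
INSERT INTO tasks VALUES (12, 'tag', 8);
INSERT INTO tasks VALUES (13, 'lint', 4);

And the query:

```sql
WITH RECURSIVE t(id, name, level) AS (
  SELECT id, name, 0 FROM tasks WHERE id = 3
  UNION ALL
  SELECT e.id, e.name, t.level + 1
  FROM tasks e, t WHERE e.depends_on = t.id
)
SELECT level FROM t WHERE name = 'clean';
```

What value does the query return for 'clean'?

2

Base: id=3 (package) at level 0.
Iteration 1: rows with depends_on in {3} -> parse (id 4, level 1), release (id 5, level 1).
Iteration 2: rows with depends_on in {4,5} -> clean (id 6, level 2), rollback (id 7, level 2), deploy (id 8, level 2), lint (id 13, level 2).
Iteration 3: rows with depends_on in {6,7,8,13} -> index (id 9, level 3), tag (id 12, level 3).
Iteration 4: rows with depends_on in {9,12} -> compress (id 10, level 4).
Iteration 5: no rows with depends_on in {10}; recursion stops.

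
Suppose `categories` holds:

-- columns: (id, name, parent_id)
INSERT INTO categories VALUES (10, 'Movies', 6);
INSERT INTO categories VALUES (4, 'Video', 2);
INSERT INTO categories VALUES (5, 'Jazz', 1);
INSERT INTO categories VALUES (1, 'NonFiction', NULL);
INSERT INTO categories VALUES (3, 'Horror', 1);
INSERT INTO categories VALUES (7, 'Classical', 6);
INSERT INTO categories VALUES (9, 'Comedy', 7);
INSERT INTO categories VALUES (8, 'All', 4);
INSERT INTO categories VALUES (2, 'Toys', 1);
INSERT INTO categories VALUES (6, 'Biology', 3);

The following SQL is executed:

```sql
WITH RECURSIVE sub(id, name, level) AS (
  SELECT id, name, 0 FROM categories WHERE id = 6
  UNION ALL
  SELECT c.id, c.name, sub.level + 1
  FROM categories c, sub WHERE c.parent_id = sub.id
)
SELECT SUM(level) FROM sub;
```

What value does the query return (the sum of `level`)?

Base: id=6 (Biology) at level 0.
Iteration 1: rows with parent_id in {6} -> Classical (id 7, level 1), Movies (id 10, level 1).
Iteration 2: rows with parent_id in {7,10} -> Comedy (id 9, level 2).
Iteration 3: no rows with parent_id in {9}; recursion stops.
SUM(level) = 0 + 1 + 1 + 2 = 4.

4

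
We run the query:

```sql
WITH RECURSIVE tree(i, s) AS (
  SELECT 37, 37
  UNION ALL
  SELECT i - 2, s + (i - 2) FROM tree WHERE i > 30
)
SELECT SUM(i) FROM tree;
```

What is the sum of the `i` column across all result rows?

Base: i=37, s=37.
Iteration 1: 37 > 30 holds -> i = 37 - 2 = 35, s = 37 + 35 = 72.
Iteration 2: 35 > 30 holds -> i = 35 - 2 = 33, s = 72 + 33 = 105.
Iteration 3: 33 > 30 holds -> i = 33 - 2 = 31, s = 105 + 31 = 136.
Iteration 4: 31 > 30 holds -> i = 31 - 2 = 29, s = 136 + 29 = 165.
Iteration 5: 29 > 30 fails; recursion stops.
SUM(i) = 37 + 35 + 33 + 31 + 29 = 165.

165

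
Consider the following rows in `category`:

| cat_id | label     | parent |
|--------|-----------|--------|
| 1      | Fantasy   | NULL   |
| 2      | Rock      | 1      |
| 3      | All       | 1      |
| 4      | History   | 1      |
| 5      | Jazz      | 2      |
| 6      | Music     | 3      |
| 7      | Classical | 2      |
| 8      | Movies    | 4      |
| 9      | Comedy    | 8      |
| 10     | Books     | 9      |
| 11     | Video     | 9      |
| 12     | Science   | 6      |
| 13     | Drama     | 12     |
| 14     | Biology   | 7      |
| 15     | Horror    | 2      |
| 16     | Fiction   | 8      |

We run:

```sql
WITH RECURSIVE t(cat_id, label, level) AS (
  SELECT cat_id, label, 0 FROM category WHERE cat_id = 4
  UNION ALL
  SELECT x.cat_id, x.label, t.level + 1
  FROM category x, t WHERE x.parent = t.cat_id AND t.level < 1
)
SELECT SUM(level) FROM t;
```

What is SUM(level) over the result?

Base: cat_id=4 (History) at level 0.
Iteration 1: rows with parent in {4} -> Movies (id 8, level 1).
Iteration 2: level < 1 fails for all current rows; recursion stops.
SUM(level) = 0 + 1 = 1.

1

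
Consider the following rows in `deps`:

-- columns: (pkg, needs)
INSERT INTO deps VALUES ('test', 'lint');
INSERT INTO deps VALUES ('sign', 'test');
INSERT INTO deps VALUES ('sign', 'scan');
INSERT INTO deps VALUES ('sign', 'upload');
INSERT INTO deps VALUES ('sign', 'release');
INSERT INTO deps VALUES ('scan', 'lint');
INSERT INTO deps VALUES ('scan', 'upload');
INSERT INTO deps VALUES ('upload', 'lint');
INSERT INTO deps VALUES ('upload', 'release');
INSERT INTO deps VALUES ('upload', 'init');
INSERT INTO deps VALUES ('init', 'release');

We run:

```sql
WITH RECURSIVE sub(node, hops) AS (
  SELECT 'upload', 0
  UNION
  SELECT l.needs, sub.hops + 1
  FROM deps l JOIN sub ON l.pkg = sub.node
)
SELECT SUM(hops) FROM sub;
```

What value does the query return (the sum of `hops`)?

5

Base: (upload, hops=0).
Iteration 1: edges from {upload} -> (init, hops=1), (lint, hops=1), (release, hops=1).
Iteration 2: edges from {init,lint,release} -> (release, hops=2).
Iteration 3: no outgoing edges from {release}; recursion stops.
SUM(hops) = 0 + 1 + 1 + 1 + 2 = 5.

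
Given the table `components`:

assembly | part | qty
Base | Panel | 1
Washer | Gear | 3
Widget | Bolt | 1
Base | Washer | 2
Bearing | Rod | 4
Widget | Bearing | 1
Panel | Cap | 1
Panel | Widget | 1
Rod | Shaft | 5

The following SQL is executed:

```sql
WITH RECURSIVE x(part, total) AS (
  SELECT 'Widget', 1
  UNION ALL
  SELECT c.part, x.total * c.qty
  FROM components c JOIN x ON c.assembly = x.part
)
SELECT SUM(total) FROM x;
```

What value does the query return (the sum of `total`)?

27

Base: (Widget, total=1).
Iteration 1: components of {Widget} -> Bearing = 1*1 = 1, Bolt = 1*1 = 1.
Iteration 2: components of {Bearing,Bolt} -> Rod = 1*4 = 4.
Iteration 3: components of {Rod} -> Shaft = 4*5 = 20.
Iteration 4: no further components; recursion stops.
SUM(total) = 1 + 1 + 1 + 4 + 20 = 27.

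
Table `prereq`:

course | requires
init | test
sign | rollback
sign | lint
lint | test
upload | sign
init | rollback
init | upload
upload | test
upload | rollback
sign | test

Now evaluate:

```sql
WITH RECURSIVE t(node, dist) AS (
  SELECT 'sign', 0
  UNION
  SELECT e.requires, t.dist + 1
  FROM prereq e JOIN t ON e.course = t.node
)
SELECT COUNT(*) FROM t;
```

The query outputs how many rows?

5

Base: (sign, dist=0).
Iteration 1: edges from {sign} -> (lint, dist=1), (rollback, dist=1), (test, dist=1).
Iteration 2: edges from {lint,rollback,test} -> (test, dist=2).
Iteration 3: no outgoing edges from {test}; recursion stops.
Total rows emitted: 5.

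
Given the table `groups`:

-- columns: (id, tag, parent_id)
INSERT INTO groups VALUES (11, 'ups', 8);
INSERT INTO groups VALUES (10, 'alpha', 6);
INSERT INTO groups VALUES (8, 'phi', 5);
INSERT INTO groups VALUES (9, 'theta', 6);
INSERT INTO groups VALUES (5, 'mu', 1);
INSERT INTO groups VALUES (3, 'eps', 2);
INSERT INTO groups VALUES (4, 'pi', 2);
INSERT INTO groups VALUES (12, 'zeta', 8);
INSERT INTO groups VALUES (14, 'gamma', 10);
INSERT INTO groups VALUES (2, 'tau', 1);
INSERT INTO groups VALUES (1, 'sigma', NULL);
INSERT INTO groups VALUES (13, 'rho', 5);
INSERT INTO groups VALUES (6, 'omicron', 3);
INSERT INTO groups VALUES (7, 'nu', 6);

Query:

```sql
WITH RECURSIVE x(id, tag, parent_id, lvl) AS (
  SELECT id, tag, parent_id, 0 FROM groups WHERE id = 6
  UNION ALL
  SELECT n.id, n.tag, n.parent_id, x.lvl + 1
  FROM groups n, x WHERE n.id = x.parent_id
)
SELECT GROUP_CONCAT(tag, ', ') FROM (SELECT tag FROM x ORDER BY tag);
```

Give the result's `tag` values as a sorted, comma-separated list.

Base: id=6 (omicron), parent_id=3, lvl 0.
Iteration 1: join on id=3 -> eps (id 3, parent_id=2, lvl 1).
Iteration 2: join on id=2 -> tau (id 2, parent_id=1, lvl 2).
Iteration 3: join on id=1 -> sigma (id 1, parent_id=NULL, lvl 3).
Iteration 4: parent_id is NULL; no match; recursion stops.

eps, omicron, sigma, tau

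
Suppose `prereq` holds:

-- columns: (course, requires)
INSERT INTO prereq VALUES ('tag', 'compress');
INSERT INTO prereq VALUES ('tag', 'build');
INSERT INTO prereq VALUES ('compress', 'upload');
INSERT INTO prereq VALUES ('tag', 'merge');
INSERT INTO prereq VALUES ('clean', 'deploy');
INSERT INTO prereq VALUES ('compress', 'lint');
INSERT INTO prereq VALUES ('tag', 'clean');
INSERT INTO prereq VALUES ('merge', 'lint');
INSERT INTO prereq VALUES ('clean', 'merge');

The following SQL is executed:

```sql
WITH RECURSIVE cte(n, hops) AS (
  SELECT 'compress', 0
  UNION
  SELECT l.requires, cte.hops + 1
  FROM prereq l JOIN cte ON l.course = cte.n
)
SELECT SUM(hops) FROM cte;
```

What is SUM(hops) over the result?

2

Base: (compress, hops=0).
Iteration 1: edges from {compress} -> (lint, hops=1), (upload, hops=1).
Iteration 2: no outgoing edges from {lint,upload}; recursion stops.
SUM(hops) = 0 + 1 + 1 = 2.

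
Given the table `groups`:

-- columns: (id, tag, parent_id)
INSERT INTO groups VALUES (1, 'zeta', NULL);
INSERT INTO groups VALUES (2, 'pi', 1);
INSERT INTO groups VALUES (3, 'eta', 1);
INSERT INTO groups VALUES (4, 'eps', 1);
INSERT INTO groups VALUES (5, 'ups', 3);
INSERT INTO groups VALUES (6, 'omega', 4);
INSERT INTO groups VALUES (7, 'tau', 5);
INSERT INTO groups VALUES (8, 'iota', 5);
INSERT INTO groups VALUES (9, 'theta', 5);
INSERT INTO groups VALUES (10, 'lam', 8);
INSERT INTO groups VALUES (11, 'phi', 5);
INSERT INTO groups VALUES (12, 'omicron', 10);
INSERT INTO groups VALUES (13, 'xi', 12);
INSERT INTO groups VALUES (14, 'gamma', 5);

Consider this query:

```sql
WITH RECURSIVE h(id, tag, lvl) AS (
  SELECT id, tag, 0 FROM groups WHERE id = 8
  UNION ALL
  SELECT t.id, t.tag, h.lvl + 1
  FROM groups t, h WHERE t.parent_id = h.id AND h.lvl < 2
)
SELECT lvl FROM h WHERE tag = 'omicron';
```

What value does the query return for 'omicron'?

2

Base: id=8 (iota) at lvl 0.
Iteration 1: rows with parent_id in {8} -> lam (id 10, lvl 1).
Iteration 2: rows with parent_id in {10} -> omicron (id 12, lvl 2).
Iteration 3: lvl < 2 fails for all current rows; recursion stops.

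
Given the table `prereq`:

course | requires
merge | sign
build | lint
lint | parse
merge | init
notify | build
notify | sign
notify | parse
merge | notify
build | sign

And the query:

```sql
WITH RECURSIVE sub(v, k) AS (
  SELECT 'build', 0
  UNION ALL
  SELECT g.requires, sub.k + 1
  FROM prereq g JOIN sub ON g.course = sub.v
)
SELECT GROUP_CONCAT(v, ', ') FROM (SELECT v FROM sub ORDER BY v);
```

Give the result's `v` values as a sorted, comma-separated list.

build, lint, parse, sign

Base: (build, k=0).
Iteration 1: edges from {build} -> (lint, k=1), (sign, k=1).
Iteration 2: edges from {lint,sign} -> (parse, k=2).
Iteration 3: no outgoing edges from {parse}; recursion stops.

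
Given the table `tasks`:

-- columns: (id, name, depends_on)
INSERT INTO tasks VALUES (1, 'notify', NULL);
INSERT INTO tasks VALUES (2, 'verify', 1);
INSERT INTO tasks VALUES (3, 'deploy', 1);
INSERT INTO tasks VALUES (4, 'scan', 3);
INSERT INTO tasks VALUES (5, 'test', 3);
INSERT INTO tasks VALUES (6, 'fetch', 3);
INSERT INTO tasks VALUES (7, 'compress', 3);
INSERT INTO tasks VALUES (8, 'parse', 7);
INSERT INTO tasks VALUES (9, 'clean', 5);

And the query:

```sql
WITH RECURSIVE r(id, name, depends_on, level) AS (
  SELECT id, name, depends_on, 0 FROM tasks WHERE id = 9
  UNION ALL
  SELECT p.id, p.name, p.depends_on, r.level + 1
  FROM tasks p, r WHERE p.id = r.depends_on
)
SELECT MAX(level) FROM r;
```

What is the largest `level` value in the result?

3

Base: id=9 (clean), depends_on=5, level 0.
Iteration 1: join on id=5 -> test (id 5, depends_on=3, level 1).
Iteration 2: join on id=3 -> deploy (id 3, depends_on=1, level 2).
Iteration 3: join on id=1 -> notify (id 1, depends_on=NULL, level 3).
Iteration 4: depends_on is NULL; no match; recursion stops.
level values: 0, 1, 2, 3; the maximum is 3.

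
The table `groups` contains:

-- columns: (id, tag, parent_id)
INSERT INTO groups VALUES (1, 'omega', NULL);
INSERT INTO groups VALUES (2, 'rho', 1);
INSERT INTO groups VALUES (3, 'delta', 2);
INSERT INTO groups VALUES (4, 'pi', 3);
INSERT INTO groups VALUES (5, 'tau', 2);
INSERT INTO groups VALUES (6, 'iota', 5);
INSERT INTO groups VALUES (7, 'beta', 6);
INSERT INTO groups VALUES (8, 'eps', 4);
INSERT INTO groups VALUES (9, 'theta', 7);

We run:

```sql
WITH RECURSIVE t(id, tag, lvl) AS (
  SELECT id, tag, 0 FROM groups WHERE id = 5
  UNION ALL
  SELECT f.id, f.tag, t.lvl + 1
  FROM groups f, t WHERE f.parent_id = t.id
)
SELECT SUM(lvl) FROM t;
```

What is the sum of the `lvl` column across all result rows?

Base: id=5 (tau) at lvl 0.
Iteration 1: rows with parent_id in {5} -> iota (id 6, lvl 1).
Iteration 2: rows with parent_id in {6} -> beta (id 7, lvl 2).
Iteration 3: rows with parent_id in {7} -> theta (id 9, lvl 3).
Iteration 4: no rows with parent_id in {9}; recursion stops.
SUM(lvl) = 0 + 1 + 2 + 3 = 6.

6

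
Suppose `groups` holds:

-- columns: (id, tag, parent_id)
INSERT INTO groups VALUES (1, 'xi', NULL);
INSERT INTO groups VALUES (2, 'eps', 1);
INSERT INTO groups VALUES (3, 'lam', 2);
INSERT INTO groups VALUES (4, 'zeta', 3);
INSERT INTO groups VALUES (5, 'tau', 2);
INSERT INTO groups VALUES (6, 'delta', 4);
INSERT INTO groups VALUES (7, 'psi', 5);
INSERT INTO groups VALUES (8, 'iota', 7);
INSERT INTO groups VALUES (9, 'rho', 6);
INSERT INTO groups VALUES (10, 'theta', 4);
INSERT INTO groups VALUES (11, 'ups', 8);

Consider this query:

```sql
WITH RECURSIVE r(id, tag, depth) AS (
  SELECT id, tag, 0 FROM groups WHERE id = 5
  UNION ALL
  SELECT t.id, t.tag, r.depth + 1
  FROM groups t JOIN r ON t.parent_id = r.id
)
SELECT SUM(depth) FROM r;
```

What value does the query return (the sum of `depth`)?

Base: id=5 (tau) at depth 0.
Iteration 1: rows with parent_id in {5} -> psi (id 7, depth 1).
Iteration 2: rows with parent_id in {7} -> iota (id 8, depth 2).
Iteration 3: rows with parent_id in {8} -> ups (id 11, depth 3).
Iteration 4: no rows with parent_id in {11}; recursion stops.
SUM(depth) = 0 + 1 + 2 + 3 = 6.

6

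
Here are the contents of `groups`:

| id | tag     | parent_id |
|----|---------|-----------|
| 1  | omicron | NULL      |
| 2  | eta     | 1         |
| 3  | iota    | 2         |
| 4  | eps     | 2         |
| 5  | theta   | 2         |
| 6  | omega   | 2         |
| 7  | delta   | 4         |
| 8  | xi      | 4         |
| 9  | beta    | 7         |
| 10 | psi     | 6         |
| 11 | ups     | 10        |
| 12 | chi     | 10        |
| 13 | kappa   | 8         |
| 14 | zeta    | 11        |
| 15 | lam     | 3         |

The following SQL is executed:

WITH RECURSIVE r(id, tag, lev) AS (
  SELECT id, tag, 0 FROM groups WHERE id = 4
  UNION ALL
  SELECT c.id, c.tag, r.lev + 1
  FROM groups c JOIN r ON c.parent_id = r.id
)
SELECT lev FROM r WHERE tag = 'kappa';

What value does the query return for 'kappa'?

Base: id=4 (eps) at lev 0.
Iteration 1: rows with parent_id in {4} -> delta (id 7, lev 1), xi (id 8, lev 1).
Iteration 2: rows with parent_id in {7,8} -> beta (id 9, lev 2), kappa (id 13, lev 2).
Iteration 3: no rows with parent_id in {9,13}; recursion stops.

2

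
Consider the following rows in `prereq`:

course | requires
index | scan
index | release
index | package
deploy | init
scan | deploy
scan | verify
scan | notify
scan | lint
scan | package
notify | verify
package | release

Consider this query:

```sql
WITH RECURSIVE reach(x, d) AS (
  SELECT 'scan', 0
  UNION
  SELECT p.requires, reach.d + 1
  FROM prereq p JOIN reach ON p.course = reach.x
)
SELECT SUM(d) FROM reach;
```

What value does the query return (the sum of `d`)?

Base: (scan, d=0).
Iteration 1: edges from {scan} -> (deploy, d=1), (lint, d=1), (notify, d=1), (package, d=1), (verify, d=1).
Iteration 2: edges from {deploy,lint,notify,package,verify} -> (init, d=2), (release, d=2), (verify, d=2).
Iteration 3: no outgoing edges from {init,release,verify}; recursion stops.
SUM(d) = 0 + 1 + 1 + 1 + 1 + 1 + 2 + 2 + 2 = 11.

11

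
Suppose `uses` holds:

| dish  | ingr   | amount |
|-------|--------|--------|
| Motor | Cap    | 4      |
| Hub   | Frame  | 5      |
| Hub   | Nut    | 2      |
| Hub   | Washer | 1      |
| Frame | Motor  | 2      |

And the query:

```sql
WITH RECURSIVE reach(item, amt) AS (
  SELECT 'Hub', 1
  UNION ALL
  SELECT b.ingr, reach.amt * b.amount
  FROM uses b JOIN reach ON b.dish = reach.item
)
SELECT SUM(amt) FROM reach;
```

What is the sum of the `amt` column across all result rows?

Base: (Hub, amt=1).
Iteration 1: components of {Hub} -> Frame = 1*5 = 5, Nut = 1*2 = 2, Washer = 1*1 = 1.
Iteration 2: components of {Frame,Nut,Washer} -> Motor = 5*2 = 10.
Iteration 3: components of {Motor} -> Cap = 10*4 = 40.
Iteration 4: no further components; recursion stops.
SUM(amt) = 1 + 1 + 2 + 5 + 10 + 40 = 59.

59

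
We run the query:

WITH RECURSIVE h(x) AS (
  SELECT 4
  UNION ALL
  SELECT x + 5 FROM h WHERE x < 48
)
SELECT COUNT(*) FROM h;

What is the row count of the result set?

Base: x=4.
Iteration 1: 4 < 48 holds -> x = 4 + 5 = 9.
Iteration 2: 9 < 48 holds -> x = 9 + 5 = 14.
Iteration 3: 14 < 48 holds -> x = 14 + 5 = 19.
Iteration 4: 19 < 48 holds -> x = 19 + 5 = 24.
Iteration 5: 24 < 48 holds -> x = 24 + 5 = 29.
Iteration 6: 29 < 48 holds -> x = 29 + 5 = 34.
Iteration 7: 34 < 48 holds -> x = 34 + 5 = 39.
Iteration 8: 39 < 48 holds -> x = 39 + 5 = 44.
Iteration 9: 44 < 48 holds -> x = 44 + 5 = 49.
Iteration 10: 49 < 48 fails; recursion stops.
Total rows emitted: 10.

10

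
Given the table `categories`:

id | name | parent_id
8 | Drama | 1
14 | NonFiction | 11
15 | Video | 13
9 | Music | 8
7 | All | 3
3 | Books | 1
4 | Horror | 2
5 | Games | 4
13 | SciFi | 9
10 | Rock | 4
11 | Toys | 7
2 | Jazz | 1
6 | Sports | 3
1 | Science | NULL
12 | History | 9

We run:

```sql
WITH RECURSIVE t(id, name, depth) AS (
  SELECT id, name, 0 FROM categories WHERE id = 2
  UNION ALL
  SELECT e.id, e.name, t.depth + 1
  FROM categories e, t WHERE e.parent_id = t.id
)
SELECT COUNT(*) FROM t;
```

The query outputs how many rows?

Base: id=2 (Jazz) at depth 0.
Iteration 1: rows with parent_id in {2} -> Horror (id 4, depth 1).
Iteration 2: rows with parent_id in {4} -> Games (id 5, depth 2), Rock (id 10, depth 2).
Iteration 3: no rows with parent_id in {5,10}; recursion stops.
Total rows emitted: 4.

4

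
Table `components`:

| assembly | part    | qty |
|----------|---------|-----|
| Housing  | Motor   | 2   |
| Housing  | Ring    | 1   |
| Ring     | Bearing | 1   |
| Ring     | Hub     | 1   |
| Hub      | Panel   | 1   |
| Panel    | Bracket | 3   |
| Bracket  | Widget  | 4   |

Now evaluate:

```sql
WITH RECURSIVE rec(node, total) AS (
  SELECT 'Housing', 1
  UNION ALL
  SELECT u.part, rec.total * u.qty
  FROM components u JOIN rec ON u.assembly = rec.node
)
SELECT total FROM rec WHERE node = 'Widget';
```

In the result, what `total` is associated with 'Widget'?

12

Base: (Housing, total=1).
Iteration 1: components of {Housing} -> Motor = 1*2 = 2, Ring = 1*1 = 1.
Iteration 2: components of {Motor,Ring} -> Bearing = 1*1 = 1, Hub = 1*1 = 1.
Iteration 3: components of {Bearing,Hub} -> Panel = 1*1 = 1.
Iteration 4: components of {Panel} -> Bracket = 1*3 = 3.
Iteration 5: components of {Bracket} -> Widget = 3*4 = 12.
Iteration 6: no further components; recursion stops.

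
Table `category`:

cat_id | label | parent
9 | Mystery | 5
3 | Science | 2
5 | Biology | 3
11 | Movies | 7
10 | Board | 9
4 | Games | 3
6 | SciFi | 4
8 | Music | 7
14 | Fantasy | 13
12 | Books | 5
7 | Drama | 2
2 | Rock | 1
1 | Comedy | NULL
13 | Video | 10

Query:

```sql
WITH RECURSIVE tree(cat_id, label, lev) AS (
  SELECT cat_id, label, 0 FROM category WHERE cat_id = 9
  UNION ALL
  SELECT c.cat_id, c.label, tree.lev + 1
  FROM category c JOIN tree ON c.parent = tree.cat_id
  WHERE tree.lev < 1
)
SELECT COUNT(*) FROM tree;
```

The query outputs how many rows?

Base: cat_id=9 (Mystery) at lev 0.
Iteration 1: rows with parent in {9} -> Board (id 10, lev 1).
Iteration 2: lev < 1 fails for all current rows; recursion stops.
Total rows emitted: 2.

2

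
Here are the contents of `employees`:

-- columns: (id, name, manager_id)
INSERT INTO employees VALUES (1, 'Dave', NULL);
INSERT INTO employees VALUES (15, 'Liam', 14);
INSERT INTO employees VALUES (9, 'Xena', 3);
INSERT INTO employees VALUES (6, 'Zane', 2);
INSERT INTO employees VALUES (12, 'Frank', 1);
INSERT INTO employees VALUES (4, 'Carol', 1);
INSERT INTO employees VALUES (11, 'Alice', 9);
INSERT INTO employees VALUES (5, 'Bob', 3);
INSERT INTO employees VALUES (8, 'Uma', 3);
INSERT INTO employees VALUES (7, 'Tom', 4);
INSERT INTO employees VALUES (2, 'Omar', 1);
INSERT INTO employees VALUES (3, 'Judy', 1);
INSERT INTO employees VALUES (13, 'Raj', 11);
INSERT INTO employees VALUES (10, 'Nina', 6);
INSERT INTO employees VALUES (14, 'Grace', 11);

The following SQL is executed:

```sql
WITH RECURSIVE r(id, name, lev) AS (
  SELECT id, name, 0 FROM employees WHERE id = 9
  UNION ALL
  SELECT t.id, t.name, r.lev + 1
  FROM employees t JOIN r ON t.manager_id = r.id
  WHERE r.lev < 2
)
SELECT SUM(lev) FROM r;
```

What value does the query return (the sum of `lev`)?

5

Base: id=9 (Xena) at lev 0.
Iteration 1: rows with manager_id in {9} -> Alice (id 11, lev 1).
Iteration 2: rows with manager_id in {11} -> Raj (id 13, lev 2), Grace (id 14, lev 2).
Iteration 3: lev < 2 fails for all current rows; recursion stops.
SUM(lev) = 0 + 1 + 2 + 2 = 5.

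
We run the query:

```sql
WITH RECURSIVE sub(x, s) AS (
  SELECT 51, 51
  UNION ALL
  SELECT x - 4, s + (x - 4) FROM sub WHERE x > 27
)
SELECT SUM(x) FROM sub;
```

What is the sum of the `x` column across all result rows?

Base: x=51, s=51.
Iteration 1: 51 > 27 holds -> x = 51 - 4 = 47, s = 51 + 47 = 98.
Iteration 2: 47 > 27 holds -> x = 47 - 4 = 43, s = 98 + 43 = 141.
Iteration 3: 43 > 27 holds -> x = 43 - 4 = 39, s = 141 + 39 = 180.
Iteration 4: 39 > 27 holds -> x = 39 - 4 = 35, s = 180 + 35 = 215.
Iteration 5: 35 > 27 holds -> x = 35 - 4 = 31, s = 215 + 31 = 246.
Iteration 6: 31 > 27 holds -> x = 31 - 4 = 27, s = 246 + 27 = 273.
Iteration 7: 27 > 27 fails; recursion stops.
SUM(x) = 51 + 47 + 43 + 39 + 35 + 31 + 27 = 273.

273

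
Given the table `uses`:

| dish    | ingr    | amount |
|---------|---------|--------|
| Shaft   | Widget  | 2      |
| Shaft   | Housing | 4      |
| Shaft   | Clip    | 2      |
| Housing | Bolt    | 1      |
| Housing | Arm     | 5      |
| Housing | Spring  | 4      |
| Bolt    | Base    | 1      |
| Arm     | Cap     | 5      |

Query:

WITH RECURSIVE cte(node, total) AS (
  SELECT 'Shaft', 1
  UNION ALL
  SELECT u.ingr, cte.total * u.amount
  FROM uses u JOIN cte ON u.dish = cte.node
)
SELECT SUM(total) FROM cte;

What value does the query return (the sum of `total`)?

153

Base: (Shaft, total=1).
Iteration 1: components of {Shaft} -> Clip = 1*2 = 2, Housing = 1*4 = 4, Widget = 1*2 = 2.
Iteration 2: components of {Clip,Housing,Widget} -> Arm = 4*5 = 20, Bolt = 4*1 = 4, Spring = 4*4 = 16.
Iteration 3: components of {Arm,Bolt,Spring} -> Base = 4*1 = 4, Cap = 20*5 = 100.
Iteration 4: no further components; recursion stops.
SUM(total) = 1 + 2 + 4 + 2 + 4 + 20 + 16 + 4 + 100 = 153.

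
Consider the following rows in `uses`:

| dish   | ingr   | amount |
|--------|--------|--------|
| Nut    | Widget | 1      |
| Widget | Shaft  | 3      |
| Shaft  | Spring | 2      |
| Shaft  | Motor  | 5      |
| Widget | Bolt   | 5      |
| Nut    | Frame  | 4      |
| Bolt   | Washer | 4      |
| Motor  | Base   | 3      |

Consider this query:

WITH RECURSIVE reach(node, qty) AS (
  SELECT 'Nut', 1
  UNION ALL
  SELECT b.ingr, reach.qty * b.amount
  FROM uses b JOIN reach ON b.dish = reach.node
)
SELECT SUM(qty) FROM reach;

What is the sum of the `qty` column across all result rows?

100

Base: (Nut, qty=1).
Iteration 1: components of {Nut} -> Frame = 1*4 = 4, Widget = 1*1 = 1.
Iteration 2: components of {Frame,Widget} -> Bolt = 1*5 = 5, Shaft = 1*3 = 3.
Iteration 3: components of {Bolt,Shaft} -> Motor = 3*5 = 15, Spring = 3*2 = 6, Washer = 5*4 = 20.
Iteration 4: components of {Motor,Spring,Washer} -> Base = 15*3 = 45.
Iteration 5: no further components; recursion stops.
SUM(qty) = 1 + 1 + 4 + 3 + 5 + 6 + 15 + 20 + 45 = 100.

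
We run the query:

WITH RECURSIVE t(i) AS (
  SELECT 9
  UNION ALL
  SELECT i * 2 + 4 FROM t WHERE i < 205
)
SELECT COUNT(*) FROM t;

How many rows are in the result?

Base: i=9.
Iteration 1: 9 < 205 holds -> i = 9 * 2 + 4 = 22.
Iteration 2: 22 < 205 holds -> i = 22 * 2 + 4 = 48.
Iteration 3: 48 < 205 holds -> i = 48 * 2 + 4 = 100.
Iteration 4: 100 < 205 holds -> i = 100 * 2 + 4 = 204.
Iteration 5: 204 < 205 holds -> i = 204 * 2 + 4 = 412.
Iteration 6: 412 < 205 fails; recursion stops.
Total rows emitted: 6.

6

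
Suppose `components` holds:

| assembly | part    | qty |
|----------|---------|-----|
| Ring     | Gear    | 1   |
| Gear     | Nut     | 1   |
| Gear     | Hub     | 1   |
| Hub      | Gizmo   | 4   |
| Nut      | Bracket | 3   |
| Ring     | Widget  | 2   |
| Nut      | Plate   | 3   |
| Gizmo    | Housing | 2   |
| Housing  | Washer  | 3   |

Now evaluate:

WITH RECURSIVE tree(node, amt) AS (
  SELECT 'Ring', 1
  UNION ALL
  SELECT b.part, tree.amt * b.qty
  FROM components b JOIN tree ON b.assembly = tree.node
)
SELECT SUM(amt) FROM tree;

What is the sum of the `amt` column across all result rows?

48

Base: (Ring, amt=1).
Iteration 1: components of {Ring} -> Gear = 1*1 = 1, Widget = 1*2 = 2.
Iteration 2: components of {Gear,Widget} -> Hub = 1*1 = 1, Nut = 1*1 = 1.
Iteration 3: components of {Hub,Nut} -> Bracket = 1*3 = 3, Gizmo = 1*4 = 4, Plate = 1*3 = 3.
Iteration 4: components of {Bracket,Gizmo,Plate} -> Housing = 4*2 = 8.
Iteration 5: components of {Housing} -> Washer = 8*3 = 24.
Iteration 6: no further components; recursion stops.
SUM(amt) = 1 + 1 + 2 + 1 + 1 + 3 + 3 + 4 + 8 + 24 = 48.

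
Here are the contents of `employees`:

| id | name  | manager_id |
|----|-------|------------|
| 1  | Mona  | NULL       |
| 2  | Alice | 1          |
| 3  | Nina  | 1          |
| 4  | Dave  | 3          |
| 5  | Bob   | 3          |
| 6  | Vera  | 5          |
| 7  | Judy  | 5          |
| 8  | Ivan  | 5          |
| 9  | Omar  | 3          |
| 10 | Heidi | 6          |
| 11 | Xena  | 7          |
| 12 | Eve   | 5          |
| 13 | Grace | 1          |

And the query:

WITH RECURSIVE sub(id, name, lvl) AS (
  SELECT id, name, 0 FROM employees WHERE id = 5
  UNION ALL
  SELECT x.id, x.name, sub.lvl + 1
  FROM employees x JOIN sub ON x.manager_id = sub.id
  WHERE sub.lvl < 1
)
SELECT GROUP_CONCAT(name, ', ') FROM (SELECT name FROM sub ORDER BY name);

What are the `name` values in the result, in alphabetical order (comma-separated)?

Base: id=5 (Bob) at lvl 0.
Iteration 1: rows with manager_id in {5} -> Vera (id 6, lvl 1), Judy (id 7, lvl 1), Ivan (id 8, lvl 1), Eve (id 12, lvl 1).
Iteration 2: lvl < 1 fails for all current rows; recursion stops.

Bob, Eve, Ivan, Judy, Vera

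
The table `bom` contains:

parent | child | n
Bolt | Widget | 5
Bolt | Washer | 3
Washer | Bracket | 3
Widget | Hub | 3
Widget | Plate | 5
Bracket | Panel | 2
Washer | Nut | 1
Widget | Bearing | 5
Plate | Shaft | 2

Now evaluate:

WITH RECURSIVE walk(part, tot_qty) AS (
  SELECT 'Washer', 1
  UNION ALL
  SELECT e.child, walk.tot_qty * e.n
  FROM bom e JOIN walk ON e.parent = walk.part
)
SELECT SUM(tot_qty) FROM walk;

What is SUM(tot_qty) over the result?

11

Base: (Washer, tot_qty=1).
Iteration 1: components of {Washer} -> Bracket = 1*3 = 3, Nut = 1*1 = 1.
Iteration 2: components of {Bracket,Nut} -> Panel = 3*2 = 6.
Iteration 3: no further components; recursion stops.
SUM(tot_qty) = 1 + 3 + 1 + 6 = 11.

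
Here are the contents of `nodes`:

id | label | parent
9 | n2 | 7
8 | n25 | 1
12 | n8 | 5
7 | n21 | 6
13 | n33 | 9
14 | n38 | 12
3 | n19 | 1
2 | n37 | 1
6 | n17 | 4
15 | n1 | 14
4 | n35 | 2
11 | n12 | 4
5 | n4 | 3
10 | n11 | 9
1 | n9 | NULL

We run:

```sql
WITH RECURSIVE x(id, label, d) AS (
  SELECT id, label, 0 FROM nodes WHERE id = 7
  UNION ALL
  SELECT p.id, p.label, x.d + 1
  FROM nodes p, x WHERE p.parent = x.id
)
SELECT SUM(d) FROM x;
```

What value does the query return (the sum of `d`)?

5

Base: id=7 (n21) at d 0.
Iteration 1: rows with parent in {7} -> n2 (id 9, d 1).
Iteration 2: rows with parent in {9} -> n11 (id 10, d 2), n33 (id 13, d 2).
Iteration 3: no rows with parent in {10,13}; recursion stops.
SUM(d) = 0 + 1 + 2 + 2 = 5.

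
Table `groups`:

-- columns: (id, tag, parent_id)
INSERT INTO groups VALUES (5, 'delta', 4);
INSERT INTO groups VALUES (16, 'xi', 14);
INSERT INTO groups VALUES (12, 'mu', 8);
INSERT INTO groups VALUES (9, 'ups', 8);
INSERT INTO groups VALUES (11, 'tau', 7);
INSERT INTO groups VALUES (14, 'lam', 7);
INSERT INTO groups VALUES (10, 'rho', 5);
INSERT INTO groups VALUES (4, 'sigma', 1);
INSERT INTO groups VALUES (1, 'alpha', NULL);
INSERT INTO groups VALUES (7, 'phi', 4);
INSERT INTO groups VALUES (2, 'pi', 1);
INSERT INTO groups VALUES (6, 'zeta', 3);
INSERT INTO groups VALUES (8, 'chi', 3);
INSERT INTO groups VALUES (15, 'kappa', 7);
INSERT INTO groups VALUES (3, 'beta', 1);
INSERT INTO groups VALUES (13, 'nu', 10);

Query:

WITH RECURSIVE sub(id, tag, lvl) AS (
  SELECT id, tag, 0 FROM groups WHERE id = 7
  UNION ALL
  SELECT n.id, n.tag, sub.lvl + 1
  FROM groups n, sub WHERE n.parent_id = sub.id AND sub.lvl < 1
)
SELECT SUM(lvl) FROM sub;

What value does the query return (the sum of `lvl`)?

Base: id=7 (phi) at lvl 0.
Iteration 1: rows with parent_id in {7} -> tau (id 11, lvl 1), lam (id 14, lvl 1), kappa (id 15, lvl 1).
Iteration 2: lvl < 1 fails for all current rows; recursion stops.
SUM(lvl) = 0 + 1 + 1 + 1 = 3.

3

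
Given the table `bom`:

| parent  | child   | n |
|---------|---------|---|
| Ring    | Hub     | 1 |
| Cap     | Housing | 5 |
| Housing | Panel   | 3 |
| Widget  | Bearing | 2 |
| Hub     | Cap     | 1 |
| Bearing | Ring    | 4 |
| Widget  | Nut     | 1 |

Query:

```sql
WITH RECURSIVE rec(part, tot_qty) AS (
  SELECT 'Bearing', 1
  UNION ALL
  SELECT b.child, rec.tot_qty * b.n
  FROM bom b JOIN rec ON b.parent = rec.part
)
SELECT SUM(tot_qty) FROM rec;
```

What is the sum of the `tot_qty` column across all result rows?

93

Base: (Bearing, tot_qty=1).
Iteration 1: components of {Bearing} -> Ring = 1*4 = 4.
Iteration 2: components of {Ring} -> Hub = 4*1 = 4.
Iteration 3: components of {Hub} -> Cap = 4*1 = 4.
Iteration 4: components of {Cap} -> Housing = 4*5 = 20.
Iteration 5: components of {Housing} -> Panel = 20*3 = 60.
Iteration 6: no further components; recursion stops.
SUM(tot_qty) = 1 + 4 + 4 + 4 + 20 + 60 = 93.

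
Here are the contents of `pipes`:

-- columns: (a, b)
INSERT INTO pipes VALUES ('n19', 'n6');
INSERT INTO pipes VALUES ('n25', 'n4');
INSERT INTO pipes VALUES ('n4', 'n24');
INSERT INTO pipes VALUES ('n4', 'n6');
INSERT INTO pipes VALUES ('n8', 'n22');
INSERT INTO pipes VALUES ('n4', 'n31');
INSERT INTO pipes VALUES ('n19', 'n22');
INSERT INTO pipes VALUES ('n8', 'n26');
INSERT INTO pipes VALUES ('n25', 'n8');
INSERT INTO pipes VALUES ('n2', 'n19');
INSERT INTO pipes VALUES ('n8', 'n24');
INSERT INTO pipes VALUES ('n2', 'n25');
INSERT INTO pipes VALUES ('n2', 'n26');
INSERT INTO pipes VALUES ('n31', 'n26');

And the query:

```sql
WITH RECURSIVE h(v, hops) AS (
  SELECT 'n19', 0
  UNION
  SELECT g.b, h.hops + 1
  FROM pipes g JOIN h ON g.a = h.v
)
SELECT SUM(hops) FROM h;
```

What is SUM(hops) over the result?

Base: (n19, hops=0).
Iteration 1: edges from {n19} -> (n22, hops=1), (n6, hops=1).
Iteration 2: no outgoing edges from {n22,n6}; recursion stops.
SUM(hops) = 0 + 1 + 1 = 2.

2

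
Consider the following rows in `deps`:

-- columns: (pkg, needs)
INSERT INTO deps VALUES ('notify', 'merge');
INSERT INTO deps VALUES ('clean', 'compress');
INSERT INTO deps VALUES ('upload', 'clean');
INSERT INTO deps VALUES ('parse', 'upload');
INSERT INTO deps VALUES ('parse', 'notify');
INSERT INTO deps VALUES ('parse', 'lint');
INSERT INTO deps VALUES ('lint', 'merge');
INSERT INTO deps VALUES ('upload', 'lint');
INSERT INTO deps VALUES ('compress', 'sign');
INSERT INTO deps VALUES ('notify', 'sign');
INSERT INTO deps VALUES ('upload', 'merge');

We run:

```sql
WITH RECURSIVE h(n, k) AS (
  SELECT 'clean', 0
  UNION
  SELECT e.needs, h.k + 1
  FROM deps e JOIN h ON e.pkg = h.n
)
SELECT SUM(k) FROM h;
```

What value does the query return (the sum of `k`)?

3

Base: (clean, k=0).
Iteration 1: edges from {clean} -> (compress, k=1).
Iteration 2: edges from {compress} -> (sign, k=2).
Iteration 3: no outgoing edges from {sign}; recursion stops.
SUM(k) = 0 + 1 + 2 = 3.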